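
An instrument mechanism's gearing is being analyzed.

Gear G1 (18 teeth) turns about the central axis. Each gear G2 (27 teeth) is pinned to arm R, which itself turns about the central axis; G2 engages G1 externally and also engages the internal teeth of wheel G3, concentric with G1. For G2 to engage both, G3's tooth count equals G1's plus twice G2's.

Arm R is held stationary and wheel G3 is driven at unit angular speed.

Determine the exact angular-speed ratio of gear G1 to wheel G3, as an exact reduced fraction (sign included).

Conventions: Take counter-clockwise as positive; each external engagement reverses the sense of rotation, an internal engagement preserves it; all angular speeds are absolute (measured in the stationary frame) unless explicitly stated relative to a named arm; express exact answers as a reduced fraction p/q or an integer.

-4

recognized (axles ride arm R): planetary set, 18/27/72 teeth
ring teeth: 18 + 2·27 = 72
18(ω_sun−ω_arm) = −72(ω_ring−ω_arm),  ω_arm = 0, ω_ring = 1
ω_sun = 0 − (72/18)(1−0) = -4
ω_out/ω_in = -4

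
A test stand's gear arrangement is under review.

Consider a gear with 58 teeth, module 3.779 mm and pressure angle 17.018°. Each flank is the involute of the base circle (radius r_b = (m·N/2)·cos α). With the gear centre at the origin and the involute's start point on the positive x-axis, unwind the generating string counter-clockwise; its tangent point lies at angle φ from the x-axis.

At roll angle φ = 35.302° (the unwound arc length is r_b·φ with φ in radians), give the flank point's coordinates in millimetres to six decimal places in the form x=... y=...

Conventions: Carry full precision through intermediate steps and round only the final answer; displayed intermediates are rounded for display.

topology: single-mesh involute geometry — m = 3.779, N = 58
pitch radius r_p = m·N/2 = 3.779·58/2 = 109.591000
base radius r_b = r_p·cos α = 109.591000·cos 17.018° = 104.792323
roll angle φ = 35.302° = 0.61613613 rad
x = r_b·(cos φ + φ·sin φ) = 122.834830
y = r_b·(sin φ − φ·cos φ) = 7.864316

x=122.834830 y=7.864316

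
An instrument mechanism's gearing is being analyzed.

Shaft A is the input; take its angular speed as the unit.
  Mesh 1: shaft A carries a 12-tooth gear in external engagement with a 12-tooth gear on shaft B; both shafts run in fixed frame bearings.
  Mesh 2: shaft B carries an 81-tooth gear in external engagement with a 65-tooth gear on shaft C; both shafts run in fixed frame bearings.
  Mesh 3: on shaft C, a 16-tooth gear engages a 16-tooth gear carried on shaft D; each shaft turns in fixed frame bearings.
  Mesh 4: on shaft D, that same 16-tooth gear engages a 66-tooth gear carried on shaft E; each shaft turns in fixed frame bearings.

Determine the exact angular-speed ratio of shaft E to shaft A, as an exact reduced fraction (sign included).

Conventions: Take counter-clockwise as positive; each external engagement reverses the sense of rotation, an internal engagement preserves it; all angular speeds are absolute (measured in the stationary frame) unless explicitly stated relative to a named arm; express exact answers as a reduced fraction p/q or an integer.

class = fixed-axis compound train [4 meshes; 4 ratios multiply, 4 sense flips]
mesh 1 [12T→12T]: running ratio 1, sense −
mesh 2 [81T→65T]: running ratio 81/65, sense +
mesh 3 [16T→16T]: running ratio 81/65, sense −
mesh 4 [16T→66T]: running ratio 216/715, sense +
ω_out/ω_in = 216/715

216/715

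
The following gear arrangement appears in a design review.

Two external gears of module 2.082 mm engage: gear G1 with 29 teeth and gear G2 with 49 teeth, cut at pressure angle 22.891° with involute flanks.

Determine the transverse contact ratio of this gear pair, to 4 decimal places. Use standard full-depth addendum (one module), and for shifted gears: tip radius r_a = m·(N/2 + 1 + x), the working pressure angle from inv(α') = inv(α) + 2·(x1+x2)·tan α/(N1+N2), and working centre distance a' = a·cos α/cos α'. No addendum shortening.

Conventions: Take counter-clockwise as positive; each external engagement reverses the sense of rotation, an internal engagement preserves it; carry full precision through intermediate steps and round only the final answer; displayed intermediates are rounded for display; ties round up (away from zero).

single-mesh involute tooth geometry (29T engaging 49T at module 2.082)
base radii: r_b1 = 27.811511, r_b2 = 46.991864
tip radii: r_a1 = 32.271000, r_a2 = 53.091000
no profile shift: α' = α, a' = a
action lengths: √(r_a1²−r_b1²) = 16.368790, √(r_a2²−r_b2²) = 24.706660
base pitch p_b = π·m·cos α = 6.025685
CR = (16.368790 + 24.706660 − 81.198000·sin 22.89100°)/6.025685 = 1.575109
contact ratio ≈ 1.5751

1.5751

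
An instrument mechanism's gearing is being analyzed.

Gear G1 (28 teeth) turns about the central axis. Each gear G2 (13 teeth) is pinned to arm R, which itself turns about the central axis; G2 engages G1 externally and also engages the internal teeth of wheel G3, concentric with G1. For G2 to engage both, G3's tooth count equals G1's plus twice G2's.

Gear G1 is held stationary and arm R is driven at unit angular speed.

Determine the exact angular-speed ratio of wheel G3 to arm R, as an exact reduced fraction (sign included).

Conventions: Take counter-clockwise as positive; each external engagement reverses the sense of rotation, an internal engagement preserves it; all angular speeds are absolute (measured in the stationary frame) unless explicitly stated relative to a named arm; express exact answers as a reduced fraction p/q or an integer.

41/27

class = planetary set [G3 = 28+2·13 = 54; Willis about the carrier]
ring teeth: 28 + 2·13 = 54
28(ω_sun−ω_arm) = −54(ω_ring−ω_arm),  ω_sun = 0, ω_arm = 1
ω_ring = 1 − (28/54)(0−1) = 41/27
ω_out/ω_in = 41/27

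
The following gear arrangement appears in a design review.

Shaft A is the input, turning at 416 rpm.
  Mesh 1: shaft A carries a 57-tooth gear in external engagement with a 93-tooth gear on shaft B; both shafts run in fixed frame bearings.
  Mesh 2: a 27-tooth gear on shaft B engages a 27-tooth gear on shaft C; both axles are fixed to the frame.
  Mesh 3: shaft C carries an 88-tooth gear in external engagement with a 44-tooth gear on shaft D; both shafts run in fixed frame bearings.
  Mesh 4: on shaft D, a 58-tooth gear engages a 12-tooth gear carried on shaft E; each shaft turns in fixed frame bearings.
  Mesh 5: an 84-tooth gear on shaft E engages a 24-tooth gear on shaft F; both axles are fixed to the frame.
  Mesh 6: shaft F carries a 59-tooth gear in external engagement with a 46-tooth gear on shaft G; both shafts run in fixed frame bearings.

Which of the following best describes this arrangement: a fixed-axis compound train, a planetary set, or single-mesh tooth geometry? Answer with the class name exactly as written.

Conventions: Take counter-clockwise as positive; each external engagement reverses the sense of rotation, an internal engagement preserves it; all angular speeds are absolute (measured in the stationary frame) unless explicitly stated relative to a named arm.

6-mesh fixed-axis compound train (all bearings frame-fixed)
classification: fixed-axis compound train

fixed-axis compound train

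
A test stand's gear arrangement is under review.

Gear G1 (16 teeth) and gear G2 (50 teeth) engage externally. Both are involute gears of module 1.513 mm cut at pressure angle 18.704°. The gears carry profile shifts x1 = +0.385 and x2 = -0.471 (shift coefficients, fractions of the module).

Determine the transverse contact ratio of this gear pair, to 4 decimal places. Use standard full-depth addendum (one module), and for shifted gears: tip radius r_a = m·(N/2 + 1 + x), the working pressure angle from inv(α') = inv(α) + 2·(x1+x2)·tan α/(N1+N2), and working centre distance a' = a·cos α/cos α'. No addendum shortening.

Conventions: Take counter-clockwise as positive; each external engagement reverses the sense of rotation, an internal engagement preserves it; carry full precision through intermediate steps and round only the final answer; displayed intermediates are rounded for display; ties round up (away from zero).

single-mesh involute tooth geometry (16T engaging 50T at module 1.513)
base radii: r_b1 = 11.464762, r_b2 = 35.827382
tip radii: r_a1 = 14.199505, r_a2 = 38.625377
inv(α') = inv(18.704°) + 2·(+0.385-0.471)·tan α/(16+50) = 0.01123045  ⇒  α' = 18.25131°
a' = a·cos α / cos α' = 49.9290·cos 18.704°/cos 18.25131° = 49.797352
action lengths: √(r_a1²−r_b1²) = 8.377659, √(r_a2²−r_b2²) = 14.433241
base pitch p_b = π·m·cos α = 4.502202
CR = (8.377659 + 14.433241 − 49.797352·sin 18.25131°)/4.502202 = 1.602569
contact ratio ≈ 1.6026

1.6026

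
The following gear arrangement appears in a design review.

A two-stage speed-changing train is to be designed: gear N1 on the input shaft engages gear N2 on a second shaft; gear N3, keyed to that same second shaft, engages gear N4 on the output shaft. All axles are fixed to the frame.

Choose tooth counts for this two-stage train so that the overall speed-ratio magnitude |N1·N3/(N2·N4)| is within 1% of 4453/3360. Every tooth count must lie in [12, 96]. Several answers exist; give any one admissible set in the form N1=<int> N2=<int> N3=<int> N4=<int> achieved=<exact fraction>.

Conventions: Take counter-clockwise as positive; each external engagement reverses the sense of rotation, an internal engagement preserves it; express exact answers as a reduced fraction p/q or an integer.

N1=61 N2=35 N3=73 N4=96 achieved=4453/3360

class = fixed-axis compound train [2-stage, 4453/3360 wanted]
target = 4453/3360 in lowest terms: an exact hit needs N1·N3 = k·4453 and N2·N4 = k·3360 for one integer k, every count in [12, 96]; additionally prefer no 1:1 stage (N1 ≠ N2, N3 ≠ N4)
k = 1: N1·N3 = 4453 = 61·73, N2·N4 = 3360 = 35·96
achieved = 61·73/(35·96) = 4453/3360; |achieved − target| = 0 ≤ 4453/336000 ✓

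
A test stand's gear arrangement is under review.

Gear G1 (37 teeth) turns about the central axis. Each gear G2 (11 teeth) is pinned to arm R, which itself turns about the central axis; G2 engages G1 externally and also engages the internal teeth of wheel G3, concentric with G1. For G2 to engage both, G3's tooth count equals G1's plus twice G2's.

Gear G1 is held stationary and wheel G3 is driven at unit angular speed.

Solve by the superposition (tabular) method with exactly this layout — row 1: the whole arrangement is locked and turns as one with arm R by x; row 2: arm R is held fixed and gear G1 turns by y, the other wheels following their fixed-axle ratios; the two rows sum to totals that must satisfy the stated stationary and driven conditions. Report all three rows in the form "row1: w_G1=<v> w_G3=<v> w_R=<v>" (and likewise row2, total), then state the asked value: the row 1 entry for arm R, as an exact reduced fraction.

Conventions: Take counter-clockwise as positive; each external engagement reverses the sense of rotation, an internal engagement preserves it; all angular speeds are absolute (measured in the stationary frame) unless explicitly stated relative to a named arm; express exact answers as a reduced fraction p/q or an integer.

row1: w_G1=59/96 w_G3=59/96 w_R=59/96
row2: w_G1=-59/96 w_G3=37/96 w_R=0
total: w_G1=0 w_G3=1 w_R=59/96
asked value: 59/96

topology: planetary set — G1 37T / G2 11T / G3 59T, arm = carrier (Willis)
row 1 — lock + rotate with arm: ω_sun = ω_ring = ω_arm = x
row 2 (arm held, sun turns y): ω_ring = −(37/59)·y, ω_arm = 0
boundary: total ω_sun = x + y = 0 and total ω_ring = x − (37/59)·y = 1  ⇒  y = -59/96, x = 59/96
row 2 ring = −(37/59)·(-59/96) = 37/96
totals (row 1 + row 2): sun 59/96 + (-59/96) = 0, ring 59/96 + 37/96 = 1, arm 59/96 + 0 = 59/96
asked cell (row1, arm) = 59/96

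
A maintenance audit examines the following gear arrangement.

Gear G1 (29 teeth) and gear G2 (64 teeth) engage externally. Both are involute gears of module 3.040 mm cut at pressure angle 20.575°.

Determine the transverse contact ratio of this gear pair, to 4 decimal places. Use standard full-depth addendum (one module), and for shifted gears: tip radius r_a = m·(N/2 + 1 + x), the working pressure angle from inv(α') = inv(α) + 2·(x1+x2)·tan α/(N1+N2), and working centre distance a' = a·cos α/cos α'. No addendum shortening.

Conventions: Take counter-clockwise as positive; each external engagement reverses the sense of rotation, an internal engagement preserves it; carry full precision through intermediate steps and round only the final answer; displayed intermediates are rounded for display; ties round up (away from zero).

1.6921

class = single-mesh tooth geometry [involute pair 29T × 64T, m = 3.040]
base radii: r_b1 = 41.268268, r_b2 = 91.074797
tip radii: r_a1 = 47.120000, r_a2 = 100.320000
no profile shift: α' = α, a' = a
action lengths: √(r_a1²−r_b1²) = 22.742570, √(r_a2²−r_b2²) = 42.065231
base pitch p_b = π·m·cos α = 8.941247
CR = (22.742570 + 42.065231 − 141.360000·sin 20.57500°)/8.941247 = 1.692069
contact ratio ≈ 1.6921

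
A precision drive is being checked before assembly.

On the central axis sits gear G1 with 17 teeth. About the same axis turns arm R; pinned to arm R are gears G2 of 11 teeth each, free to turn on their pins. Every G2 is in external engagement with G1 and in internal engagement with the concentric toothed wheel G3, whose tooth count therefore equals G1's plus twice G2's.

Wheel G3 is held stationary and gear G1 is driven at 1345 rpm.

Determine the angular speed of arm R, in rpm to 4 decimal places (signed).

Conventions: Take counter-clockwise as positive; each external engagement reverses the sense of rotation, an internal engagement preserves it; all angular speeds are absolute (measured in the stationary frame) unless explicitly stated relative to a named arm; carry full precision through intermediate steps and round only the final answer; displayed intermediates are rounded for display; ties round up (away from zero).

+408.3036 rpm

recognized (axles ride arm R): planetary set, 17/11/39 teeth
normalise by the input: solve with ω_sun = 1, then scale by 1345 rpm
ring teeth: 17 + 2·11 = 39
17(ω_sun−ω_arm) = −39(ω_ring−ω_arm),  ω_ring = 0, ω_sun = 1
17(1−ω_arm) = −39(0−ω_arm)  ⇒  56·ω_arm = 17  ⇒  ω_arm = 17/56
scale: ω_arm = 17/56 × 1345 rpm = +408.3036 rpm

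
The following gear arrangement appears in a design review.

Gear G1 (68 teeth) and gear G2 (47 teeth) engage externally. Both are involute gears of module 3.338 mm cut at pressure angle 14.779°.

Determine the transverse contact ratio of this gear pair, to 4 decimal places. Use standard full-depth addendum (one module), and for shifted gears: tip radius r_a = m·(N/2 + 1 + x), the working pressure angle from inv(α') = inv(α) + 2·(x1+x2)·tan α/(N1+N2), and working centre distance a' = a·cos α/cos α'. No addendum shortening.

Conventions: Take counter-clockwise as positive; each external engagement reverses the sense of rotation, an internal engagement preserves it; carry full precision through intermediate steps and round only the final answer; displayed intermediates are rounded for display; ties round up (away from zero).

topology: single-mesh involute geometry — m = 3.338, 68T/47T pair
base radii: r_b1 = 109.737338, r_b2 = 75.847866
tip radii: r_a1 = 116.830000, r_a2 = 81.781000
no profile shift: α' = α, a' = a
action lengths: √(r_a1²−r_b1²) = 40.086974, √(r_a2²−r_b2²) = 30.581582
base pitch p_b = π·m·cos α = 10.139706
CR = (40.086974 + 30.581582 − 191.935000·sin 14.77900°)/10.139706 = 2.140850
contact ratio ≈ 2.1409

2.1409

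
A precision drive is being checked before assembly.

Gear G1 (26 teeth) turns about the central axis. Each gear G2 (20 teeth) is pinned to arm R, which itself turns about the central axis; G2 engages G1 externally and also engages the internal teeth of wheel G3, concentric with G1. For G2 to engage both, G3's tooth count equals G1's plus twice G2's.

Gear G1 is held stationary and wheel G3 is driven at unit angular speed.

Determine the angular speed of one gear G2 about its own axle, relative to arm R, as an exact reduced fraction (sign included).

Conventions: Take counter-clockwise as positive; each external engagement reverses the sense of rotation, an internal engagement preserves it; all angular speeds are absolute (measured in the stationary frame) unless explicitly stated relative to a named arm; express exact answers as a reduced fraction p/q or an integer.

planetary set (26T centre, 20T on arm, 66T internal) — Willis relation
ring teeth: 26 + 2·20 = 66
26(ω_sun−ω_arm) = −66(ω_ring−ω_arm),  ω_sun = 0, ω_ring = 1
26(0−ω_arm) = −66(1−ω_arm)  ⇒  92·ω_arm = 66  ⇒  ω_arm = 33/46
sun–planet mesh: 26·(0−33/46) = −20·(ω_p−ω_arm)  ⇒  ω_p−ω_arm = 429/460
exact speed ratio = 429/460

429/460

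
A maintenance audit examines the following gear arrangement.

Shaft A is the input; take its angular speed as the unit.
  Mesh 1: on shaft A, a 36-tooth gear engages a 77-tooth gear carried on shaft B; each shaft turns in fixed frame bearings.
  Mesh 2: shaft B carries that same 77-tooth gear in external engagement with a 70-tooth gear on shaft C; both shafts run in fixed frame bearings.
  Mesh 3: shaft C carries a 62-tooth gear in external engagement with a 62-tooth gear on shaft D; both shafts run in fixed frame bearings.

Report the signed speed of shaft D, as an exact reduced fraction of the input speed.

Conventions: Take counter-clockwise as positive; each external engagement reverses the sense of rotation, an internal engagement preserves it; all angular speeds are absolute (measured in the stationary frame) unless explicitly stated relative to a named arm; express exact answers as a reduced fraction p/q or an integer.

3-mesh fixed-axis compound train (all bearings frame-fixed)
mesh 1 [36T→77T]: |ω|/ω_in = 1×36/77 = 36/77, sense flips to −
mesh 2 [77T→70T]: |ω|/ω_in = (36/77)×77/70 = 18/35, sense flips to +
mesh 3 [62T→62T]: |ω|/ω_in = (18/35)×62/62 = 18/35, sense flips to −
signed output speed (× input speed) = -18/35

-18/35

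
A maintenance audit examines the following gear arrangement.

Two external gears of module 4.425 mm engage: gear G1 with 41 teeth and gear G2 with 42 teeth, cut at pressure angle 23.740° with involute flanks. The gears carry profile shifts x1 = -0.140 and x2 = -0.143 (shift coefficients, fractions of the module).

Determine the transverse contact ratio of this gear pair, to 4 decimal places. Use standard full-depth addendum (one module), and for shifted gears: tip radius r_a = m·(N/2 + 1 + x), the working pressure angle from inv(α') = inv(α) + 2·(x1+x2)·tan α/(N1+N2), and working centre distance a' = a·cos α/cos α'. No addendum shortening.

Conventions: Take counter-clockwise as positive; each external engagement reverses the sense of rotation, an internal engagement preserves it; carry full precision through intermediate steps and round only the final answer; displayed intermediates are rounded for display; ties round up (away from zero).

1.6092

single-mesh involute tooth geometry (41T engaging 42T at module 4.425)
base radii: r_b1 = 83.036568, r_b2 = 85.061850
tip radii: r_a1 = 94.518000, r_a2 = 96.717225
inv(α') = inv(23.740°) + 2·(-0.140-0.143)·tan α/(41+42) = 0.02246193  ⇒  α' = 22.81157°
a' = a·cos α / cos α' = 183.6375·cos 23.740°/cos 22.81157° = 182.361873
action lengths: √(r_a1²−r_b1²) = 45.150645, √(r_a2²−r_b2²) = 46.029374
base pitch p_b = π·m·cos α = 12.725223
CR = (45.150645 + 46.029374 − 182.361873·sin 22.81157°)/12.725223 = 1.609245
contact ratio ≈ 1.6092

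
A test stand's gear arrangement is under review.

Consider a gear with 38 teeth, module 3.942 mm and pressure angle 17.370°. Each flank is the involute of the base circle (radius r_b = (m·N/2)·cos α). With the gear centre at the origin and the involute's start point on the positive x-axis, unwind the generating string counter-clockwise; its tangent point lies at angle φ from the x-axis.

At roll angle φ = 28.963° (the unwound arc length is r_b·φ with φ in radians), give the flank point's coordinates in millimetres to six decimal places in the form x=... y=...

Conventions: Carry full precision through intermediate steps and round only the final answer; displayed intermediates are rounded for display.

x=80.040153 y=2.999869

class = single-mesh tooth geometry [base-circle involute, m = 3.942, 38T]
pitch radius r_p = m·N/2 = 3.942·38/2 = 74.898000
base radius r_b = r_p·cos α = 74.898000·cos 17.370° = 71.482410
roll angle φ = 28.963° = 0.50549971 rad
x = r_b·(cos φ + φ·sin φ) = 80.040153
y = r_b·(sin φ − φ·cos φ) = 2.999869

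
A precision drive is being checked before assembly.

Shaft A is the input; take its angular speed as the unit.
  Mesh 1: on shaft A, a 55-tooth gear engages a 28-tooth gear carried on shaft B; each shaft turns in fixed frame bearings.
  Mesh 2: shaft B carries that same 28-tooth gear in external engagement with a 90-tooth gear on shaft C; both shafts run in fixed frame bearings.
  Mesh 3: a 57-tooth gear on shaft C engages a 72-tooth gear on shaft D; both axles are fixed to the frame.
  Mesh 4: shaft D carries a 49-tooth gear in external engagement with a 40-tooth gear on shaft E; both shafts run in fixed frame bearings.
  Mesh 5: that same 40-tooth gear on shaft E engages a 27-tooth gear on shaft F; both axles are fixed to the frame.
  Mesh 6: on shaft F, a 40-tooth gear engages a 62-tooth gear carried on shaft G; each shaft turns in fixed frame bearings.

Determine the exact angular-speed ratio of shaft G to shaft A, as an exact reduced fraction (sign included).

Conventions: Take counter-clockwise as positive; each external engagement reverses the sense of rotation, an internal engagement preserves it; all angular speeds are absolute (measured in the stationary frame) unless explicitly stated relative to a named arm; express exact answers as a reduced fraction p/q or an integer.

51205/90396

class = fixed-axis compound train [6 meshes; 6 ratios multiply, 6 sense flips]
mesh 1 [55T→28T]: running ratio 55/28, sense −
mesh 2 [28T→90T]: running ratio 11/18, sense +
mesh 3 [57T→72T]: running ratio 209/432, sense −
mesh 4 [49T→40T]: running ratio 10241/17280, sense +
mesh 5 [40T→27T]: running ratio 10241/11664, sense −
mesh 6 [40T→62T]: running ratio 51205/90396, sense +
ω_out/ω_in = 51205/90396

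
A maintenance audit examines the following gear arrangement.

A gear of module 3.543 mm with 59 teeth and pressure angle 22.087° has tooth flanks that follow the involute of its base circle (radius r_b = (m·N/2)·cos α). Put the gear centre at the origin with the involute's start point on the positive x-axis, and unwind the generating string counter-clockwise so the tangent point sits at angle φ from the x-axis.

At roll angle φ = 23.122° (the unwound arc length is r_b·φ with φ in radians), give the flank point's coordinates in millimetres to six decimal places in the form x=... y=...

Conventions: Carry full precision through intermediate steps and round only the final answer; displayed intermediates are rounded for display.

topology: single-mesh involute geometry — m = 3.543, N = 59
pitch radius r_p = m·N/2 = 3.543·59/2 = 104.518500
base radius r_b = r_p·cos α = 104.518500·cos 22.087° = 96.848302
roll angle φ = 23.122° = 0.40355503 rad
x = r_b·(cos φ + φ·sin φ) = 104.416311
y = r_b·(sin φ − φ·cos φ) = 2.087323

x=104.416311 y=2.087323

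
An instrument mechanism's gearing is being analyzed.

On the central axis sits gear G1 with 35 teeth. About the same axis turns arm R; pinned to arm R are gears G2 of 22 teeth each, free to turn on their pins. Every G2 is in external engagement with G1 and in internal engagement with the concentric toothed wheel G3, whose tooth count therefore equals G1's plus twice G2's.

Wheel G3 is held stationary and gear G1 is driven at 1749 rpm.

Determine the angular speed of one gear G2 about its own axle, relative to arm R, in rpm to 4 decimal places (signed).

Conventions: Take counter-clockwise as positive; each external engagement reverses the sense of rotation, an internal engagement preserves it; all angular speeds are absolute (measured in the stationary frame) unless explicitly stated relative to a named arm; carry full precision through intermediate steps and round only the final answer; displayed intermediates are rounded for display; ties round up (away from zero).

-1928.2237 rpm

class = planetary set [G3 = 35+2·22 = 79; Willis about the carrier]
normalise by the input: solve with ω_sun = 1, then scale by 1749 rpm
ring teeth: 35 + 2·22 = 79
35(ω_sun−ω_arm) = −79(ω_ring−ω_arm),  ω_ring = 0, ω_sun = 1
35(1−ω_arm) = −79(0−ω_arm)  ⇒  114·ω_arm = 35  ⇒  ω_arm = 35/114
sun–planet mesh: 35·(1−35/114) = −22·(ω_p−ω_arm)  ⇒  ω_p−ω_arm = -2765/2508
scale: ω_p−ω_arm = -2765/2508 × 1749 rpm = -1928.2237 rpm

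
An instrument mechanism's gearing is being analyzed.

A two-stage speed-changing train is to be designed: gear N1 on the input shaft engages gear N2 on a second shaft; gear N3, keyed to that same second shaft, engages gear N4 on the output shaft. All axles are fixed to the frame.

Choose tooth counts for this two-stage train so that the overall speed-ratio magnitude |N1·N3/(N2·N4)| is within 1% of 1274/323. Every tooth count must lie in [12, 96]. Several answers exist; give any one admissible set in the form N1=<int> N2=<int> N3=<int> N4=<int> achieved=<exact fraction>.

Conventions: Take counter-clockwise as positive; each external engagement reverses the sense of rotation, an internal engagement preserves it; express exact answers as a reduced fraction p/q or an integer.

N1=14 N2=17 N3=91 N4=19 achieved=1274/323

class = fixed-axis compound train [2-stage, 1274/323 wanted]
target = 1274/323 in lowest terms: an exact hit needs N1·N3 = k·1274 and N2·N4 = k·323 for one integer k, every count in [12, 96]; additionally prefer no 1:1 stage (N1 ≠ N2, N3 ≠ N4)
k = 1: N1·N3 = 1274 = 14·91, N2·N4 = 323 = 17·19
achieved = 14·91/(17·19) = 1274/323; |achieved − target| = 0 ≤ 637/16150 ✓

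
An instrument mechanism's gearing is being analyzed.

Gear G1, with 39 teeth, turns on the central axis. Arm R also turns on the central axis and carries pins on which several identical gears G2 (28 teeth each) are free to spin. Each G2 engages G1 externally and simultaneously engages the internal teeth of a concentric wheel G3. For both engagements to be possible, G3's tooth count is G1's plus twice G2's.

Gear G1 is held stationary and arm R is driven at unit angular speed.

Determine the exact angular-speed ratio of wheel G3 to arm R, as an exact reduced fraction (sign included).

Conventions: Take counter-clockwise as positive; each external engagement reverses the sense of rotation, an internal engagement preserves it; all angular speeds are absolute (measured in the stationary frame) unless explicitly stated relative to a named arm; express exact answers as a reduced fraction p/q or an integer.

134/95

recognized (axles ride arm R): planetary set, 39/28/95 teeth
ring teeth: 39 + 2·28 = 95
39(ω_sun−ω_arm) = −95(ω_ring−ω_arm),  ω_sun = 0, ω_arm = 1
ω_ring = 1 − (39/95)(0−1) = 134/95
ω_out/ω_in = 134/95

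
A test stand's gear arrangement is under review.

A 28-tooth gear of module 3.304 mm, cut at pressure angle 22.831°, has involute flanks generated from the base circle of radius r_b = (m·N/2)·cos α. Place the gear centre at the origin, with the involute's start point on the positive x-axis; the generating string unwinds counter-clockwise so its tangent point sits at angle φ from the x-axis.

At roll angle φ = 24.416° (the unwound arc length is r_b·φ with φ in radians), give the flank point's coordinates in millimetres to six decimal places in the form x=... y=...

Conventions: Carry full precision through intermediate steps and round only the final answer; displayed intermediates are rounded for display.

x=46.328907 y=1.079849

recognized (one wheel, involute flank): single-mesh tooth geometry, m = 3.304, N = 28
pitch radius r_p = m·N/2 = 3.304·28/2 = 46.256000
base radius r_b = r_p·cos α = 46.256000·cos 22.831° = 42.631997
roll angle φ = 24.416° = 0.42613959 rad
x = r_b·(cos φ + φ·sin φ) = 46.328907
y = r_b·(sin φ − φ·cos φ) = 1.079849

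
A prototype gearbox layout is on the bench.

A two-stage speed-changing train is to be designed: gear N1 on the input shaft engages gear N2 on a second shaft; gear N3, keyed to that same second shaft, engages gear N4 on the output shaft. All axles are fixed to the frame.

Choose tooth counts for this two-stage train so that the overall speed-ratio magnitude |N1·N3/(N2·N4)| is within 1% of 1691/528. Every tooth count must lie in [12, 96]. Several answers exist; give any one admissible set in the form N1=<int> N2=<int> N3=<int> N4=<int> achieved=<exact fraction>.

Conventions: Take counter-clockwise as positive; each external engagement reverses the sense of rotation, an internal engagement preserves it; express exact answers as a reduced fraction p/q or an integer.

N1=19 N2=12 N3=89 N4=44 achieved=1691/528

2-stage fixed-axis compound train for ratio 1691/528
target = 1691/528 in lowest terms: an exact hit needs N1·N3 = k·1691 and N2·N4 = k·528 for one integer k, every count in [12, 96]; additionally prefer no 1:1 stage (N1 ≠ N2, N3 ≠ N4)
k = 1: N1·N3 = 1691 = 19·89, N2·N4 = 528 = 12·44
achieved = 19·89/(12·44) = 1691/528; |achieved − target| = 0 ≤ 1691/52800 ✓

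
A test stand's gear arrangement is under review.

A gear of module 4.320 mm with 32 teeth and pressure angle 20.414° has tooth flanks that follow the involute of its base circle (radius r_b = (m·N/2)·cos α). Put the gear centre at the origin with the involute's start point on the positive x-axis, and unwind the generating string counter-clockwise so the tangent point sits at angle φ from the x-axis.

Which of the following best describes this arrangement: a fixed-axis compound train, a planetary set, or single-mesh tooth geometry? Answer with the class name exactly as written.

topology: single-mesh involute geometry — m = 4.320, N = 32
classification: single-mesh tooth geometry

single-mesh tooth geometry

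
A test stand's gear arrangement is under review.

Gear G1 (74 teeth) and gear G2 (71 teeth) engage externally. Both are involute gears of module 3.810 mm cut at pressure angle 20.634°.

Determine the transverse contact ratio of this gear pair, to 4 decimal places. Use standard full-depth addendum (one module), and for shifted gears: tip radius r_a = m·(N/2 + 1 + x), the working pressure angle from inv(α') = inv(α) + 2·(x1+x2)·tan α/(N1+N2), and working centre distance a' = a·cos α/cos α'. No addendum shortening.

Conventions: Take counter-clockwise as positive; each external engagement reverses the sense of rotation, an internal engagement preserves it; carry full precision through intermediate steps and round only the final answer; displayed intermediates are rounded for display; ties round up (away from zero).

1.7756

single-mesh involute tooth geometry (74T engaging 71T at module 3.810)
base radii: r_b1 = 131.926857, r_b2 = 126.578471
tip radii: r_a1 = 144.780000, r_a2 = 139.065000
no profile shift: α' = α, a' = a
action lengths: √(r_a1²−r_b1²) = 59.636841, √(r_a2²−r_b2²) = 57.593098
base pitch p_b = π·m·cos α = 11.201634
CR = (59.636841 + 57.593098 − 276.225000·sin 20.63400°)/11.201634 = 1.775550
contact ratio ≈ 1.7756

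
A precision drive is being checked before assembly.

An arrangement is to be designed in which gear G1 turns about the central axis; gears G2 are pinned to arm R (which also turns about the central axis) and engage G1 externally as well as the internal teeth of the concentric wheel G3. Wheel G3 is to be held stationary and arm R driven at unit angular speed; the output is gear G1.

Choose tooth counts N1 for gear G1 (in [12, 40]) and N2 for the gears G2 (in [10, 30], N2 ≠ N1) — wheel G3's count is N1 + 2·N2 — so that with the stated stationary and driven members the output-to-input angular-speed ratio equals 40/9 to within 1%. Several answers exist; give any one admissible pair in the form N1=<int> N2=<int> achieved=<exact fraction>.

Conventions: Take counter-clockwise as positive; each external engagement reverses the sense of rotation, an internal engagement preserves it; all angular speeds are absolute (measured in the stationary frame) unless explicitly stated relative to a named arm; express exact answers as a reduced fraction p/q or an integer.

planetary set to be sized for 40/9 (Willis relation)
Willis with ω_ring = 0: ω_sun/ω_arm = (N1+N3)/N1; set equal to 40/9  ⇒  N3/N1 = 40/9 − 1 = 31/9
N3 = N1 + 2·N2  ⇒  N2/N1 = (N3/N1 − 1)/2 = (31/9 − 1)/2 = 11/9
smallest multiple with N1 ≥ 12 and N2 ≥ 10: k = 2  ⇒  N1 = 2·9 = 18, N2 = 2·11 = 22 (N1 ≤ 40, N2 ≤ 30, N2 ≠ N1 ✓), N3 = 18 + 2·22 = 62
check: (N1+N3)/N1 with N1 = 18, N3 = 62 gives 40/9; |achieved − target| = 0 ≤ 2/45 ✓

N1=18 N2=22 achieved=40/9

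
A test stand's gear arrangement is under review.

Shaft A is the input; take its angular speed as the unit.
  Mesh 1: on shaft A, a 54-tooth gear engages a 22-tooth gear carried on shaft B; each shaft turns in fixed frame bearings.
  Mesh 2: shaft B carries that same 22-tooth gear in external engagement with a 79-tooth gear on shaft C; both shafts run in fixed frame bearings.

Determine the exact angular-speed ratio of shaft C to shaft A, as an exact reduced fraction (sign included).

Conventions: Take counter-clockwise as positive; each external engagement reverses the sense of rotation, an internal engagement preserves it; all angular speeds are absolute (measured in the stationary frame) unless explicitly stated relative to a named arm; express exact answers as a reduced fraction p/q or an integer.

54/79

class = fixed-axis compound train [2 meshes; 2 ratios multiply, 2 sense flips]
mesh 1 [54T→22T]: running ratio 27/11, sense −
mesh 2 [22T→79T]: running ratio 54/79, sense +
ω_out/ω_in = 54/79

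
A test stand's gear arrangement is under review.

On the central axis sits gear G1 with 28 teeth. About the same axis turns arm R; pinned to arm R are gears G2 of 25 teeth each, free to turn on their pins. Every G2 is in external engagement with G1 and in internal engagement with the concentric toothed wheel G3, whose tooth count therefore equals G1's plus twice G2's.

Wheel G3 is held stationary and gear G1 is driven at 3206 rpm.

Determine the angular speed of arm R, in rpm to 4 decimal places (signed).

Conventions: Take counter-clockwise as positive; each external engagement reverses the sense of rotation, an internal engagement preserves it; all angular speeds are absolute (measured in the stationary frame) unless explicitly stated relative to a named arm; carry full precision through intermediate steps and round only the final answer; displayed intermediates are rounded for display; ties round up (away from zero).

topology: planetary set — G1 28T / G2 25T / G3 78T, arm = carrier (Willis)
normalise by the input: solve with ω_sun = 1, then scale by 3206 rpm
ring teeth: 28 + 2·25 = 78
28(ω_sun−ω_arm) = −78(ω_ring−ω_arm),  ω_ring = 0, ω_sun = 1
28(1−ω_arm) = −78(0−ω_arm)  ⇒  106·ω_arm = 28  ⇒  ω_arm = 14/53
scale: ω_arm = 14/53 × 3206 rpm = +846.8679 rpm

+846.8679 rpm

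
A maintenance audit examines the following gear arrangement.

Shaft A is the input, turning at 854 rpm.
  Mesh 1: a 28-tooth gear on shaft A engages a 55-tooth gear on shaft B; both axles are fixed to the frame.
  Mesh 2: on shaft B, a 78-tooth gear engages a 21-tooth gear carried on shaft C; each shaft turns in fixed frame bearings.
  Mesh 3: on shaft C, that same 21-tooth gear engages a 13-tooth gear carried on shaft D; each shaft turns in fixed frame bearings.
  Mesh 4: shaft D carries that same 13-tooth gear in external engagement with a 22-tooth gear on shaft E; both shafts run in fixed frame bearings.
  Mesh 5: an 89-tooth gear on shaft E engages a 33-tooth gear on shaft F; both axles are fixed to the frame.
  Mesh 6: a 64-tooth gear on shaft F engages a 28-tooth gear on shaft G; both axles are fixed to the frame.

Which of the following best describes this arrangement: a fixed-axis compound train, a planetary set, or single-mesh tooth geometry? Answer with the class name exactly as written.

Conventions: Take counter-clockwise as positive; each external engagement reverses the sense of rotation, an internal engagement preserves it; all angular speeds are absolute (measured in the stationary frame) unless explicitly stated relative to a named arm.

fixed-axis compound train

recognized (7 fixed axles, 6 meshes): fixed-axis compound train
classification: fixed-axis compound train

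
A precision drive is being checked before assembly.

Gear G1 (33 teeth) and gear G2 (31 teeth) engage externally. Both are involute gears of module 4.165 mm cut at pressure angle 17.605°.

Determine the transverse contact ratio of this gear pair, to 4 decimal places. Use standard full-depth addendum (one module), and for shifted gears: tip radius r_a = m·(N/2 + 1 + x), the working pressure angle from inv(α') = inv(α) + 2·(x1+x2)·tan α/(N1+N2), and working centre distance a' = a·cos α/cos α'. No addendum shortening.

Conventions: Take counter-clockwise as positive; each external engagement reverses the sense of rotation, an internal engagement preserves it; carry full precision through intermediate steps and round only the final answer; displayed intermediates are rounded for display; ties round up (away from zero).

class = single-mesh tooth geometry [involute pair 33T × 31T, m = 4.165]
base radii: r_b1 = 65.503832, r_b2 = 61.533903
tip radii: r_a1 = 72.887500, r_a2 = 68.722500
no profile shift: α' = α, a' = a
action lengths: √(r_a1²−r_b1²) = 31.966164, √(r_a2²−r_b2²) = 30.600013
base pitch p_b = π·m·cos α = 12.471900
CR = (31.966164 + 30.600013 − 133.280000·sin 17.60500°)/12.471900 = 1.784430
contact ratio ≈ 1.7844

1.7844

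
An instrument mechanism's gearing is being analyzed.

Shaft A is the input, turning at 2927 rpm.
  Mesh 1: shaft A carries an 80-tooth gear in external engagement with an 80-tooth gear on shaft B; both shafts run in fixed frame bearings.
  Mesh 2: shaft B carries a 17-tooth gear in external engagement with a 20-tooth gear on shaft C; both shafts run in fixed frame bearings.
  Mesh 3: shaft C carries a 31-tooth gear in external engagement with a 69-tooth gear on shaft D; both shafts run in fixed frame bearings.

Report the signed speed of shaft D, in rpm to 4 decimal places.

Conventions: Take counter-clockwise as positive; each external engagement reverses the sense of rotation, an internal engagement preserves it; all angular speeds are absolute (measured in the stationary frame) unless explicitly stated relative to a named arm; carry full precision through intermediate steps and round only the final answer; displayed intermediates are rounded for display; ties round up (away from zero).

-1117.7746 rpm

recognized (4 fixed axles, 3 meshes): fixed-axis compound train
mesh 1 [80T→80T]: ω = 2927.0000×80/80 = 2927.0000 rpm, sense flips to −
mesh 2 [17T→20T]: ω = 2927.0000×17/20 = 2487.9500 rpm, sense flips to +
mesh 3 [31T→69T]: ω = 2487.9500×31/69 = 1117.7746 rpm, sense flips to −
signed output speed = -1117.7746 rpm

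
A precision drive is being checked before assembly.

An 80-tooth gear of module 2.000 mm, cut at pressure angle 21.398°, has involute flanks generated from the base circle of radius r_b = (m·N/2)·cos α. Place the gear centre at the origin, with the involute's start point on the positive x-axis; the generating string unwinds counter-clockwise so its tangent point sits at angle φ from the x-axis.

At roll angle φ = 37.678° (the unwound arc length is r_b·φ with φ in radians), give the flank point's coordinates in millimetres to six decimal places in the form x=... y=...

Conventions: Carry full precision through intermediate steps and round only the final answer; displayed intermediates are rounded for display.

topology: single-mesh involute geometry — m = 2.000, N = 80
pitch radius r_p = m·N/2 = 2.000·80/2 = 80.000000
base radius r_b = r_p·cos α = 80.000000·cos 21.398° = 74.485484
roll angle φ = 37.678° = 0.65760516 rad
x = r_b·(cos φ + φ·sin φ) = 88.891111
y = r_b·(sin φ − φ·cos φ) = 6.760015

x=88.891111 y=6.760015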